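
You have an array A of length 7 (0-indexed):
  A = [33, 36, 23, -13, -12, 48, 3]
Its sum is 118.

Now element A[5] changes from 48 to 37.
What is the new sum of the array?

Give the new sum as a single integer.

Old value at index 5: 48
New value at index 5: 37
Delta = 37 - 48 = -11
New sum = old_sum + delta = 118 + (-11) = 107

Answer: 107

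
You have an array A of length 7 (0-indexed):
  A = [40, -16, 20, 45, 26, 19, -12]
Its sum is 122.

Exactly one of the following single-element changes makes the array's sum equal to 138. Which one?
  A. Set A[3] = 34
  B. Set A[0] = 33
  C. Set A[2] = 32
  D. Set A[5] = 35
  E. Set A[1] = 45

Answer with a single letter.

Option A: A[3] 45->34, delta=-11, new_sum=122+(-11)=111
Option B: A[0] 40->33, delta=-7, new_sum=122+(-7)=115
Option C: A[2] 20->32, delta=12, new_sum=122+(12)=134
Option D: A[5] 19->35, delta=16, new_sum=122+(16)=138 <-- matches target
Option E: A[1] -16->45, delta=61, new_sum=122+(61)=183

Answer: D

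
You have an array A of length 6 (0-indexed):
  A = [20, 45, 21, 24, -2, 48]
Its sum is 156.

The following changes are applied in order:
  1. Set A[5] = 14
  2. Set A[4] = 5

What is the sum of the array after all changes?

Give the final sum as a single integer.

Answer: 129

Derivation:
Initial sum: 156
Change 1: A[5] 48 -> 14, delta = -34, sum = 122
Change 2: A[4] -2 -> 5, delta = 7, sum = 129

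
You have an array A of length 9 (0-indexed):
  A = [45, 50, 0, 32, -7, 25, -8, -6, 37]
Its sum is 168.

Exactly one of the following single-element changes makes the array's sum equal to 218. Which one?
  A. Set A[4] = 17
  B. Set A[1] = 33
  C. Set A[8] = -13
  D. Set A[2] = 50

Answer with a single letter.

Answer: D

Derivation:
Option A: A[4] -7->17, delta=24, new_sum=168+(24)=192
Option B: A[1] 50->33, delta=-17, new_sum=168+(-17)=151
Option C: A[8] 37->-13, delta=-50, new_sum=168+(-50)=118
Option D: A[2] 0->50, delta=50, new_sum=168+(50)=218 <-- matches target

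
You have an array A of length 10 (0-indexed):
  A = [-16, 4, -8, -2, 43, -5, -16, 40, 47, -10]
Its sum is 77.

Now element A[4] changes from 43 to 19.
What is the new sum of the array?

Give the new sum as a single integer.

Old value at index 4: 43
New value at index 4: 19
Delta = 19 - 43 = -24
New sum = old_sum + delta = 77 + (-24) = 53

Answer: 53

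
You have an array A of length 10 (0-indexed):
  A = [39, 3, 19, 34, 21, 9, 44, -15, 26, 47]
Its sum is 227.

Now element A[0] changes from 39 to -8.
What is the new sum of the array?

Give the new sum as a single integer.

Old value at index 0: 39
New value at index 0: -8
Delta = -8 - 39 = -47
New sum = old_sum + delta = 227 + (-47) = 180

Answer: 180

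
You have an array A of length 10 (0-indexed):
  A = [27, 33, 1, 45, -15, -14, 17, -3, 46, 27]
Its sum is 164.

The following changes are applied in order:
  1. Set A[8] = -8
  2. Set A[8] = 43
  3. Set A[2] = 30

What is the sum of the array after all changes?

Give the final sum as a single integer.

Initial sum: 164
Change 1: A[8] 46 -> -8, delta = -54, sum = 110
Change 2: A[8] -8 -> 43, delta = 51, sum = 161
Change 3: A[2] 1 -> 30, delta = 29, sum = 190

Answer: 190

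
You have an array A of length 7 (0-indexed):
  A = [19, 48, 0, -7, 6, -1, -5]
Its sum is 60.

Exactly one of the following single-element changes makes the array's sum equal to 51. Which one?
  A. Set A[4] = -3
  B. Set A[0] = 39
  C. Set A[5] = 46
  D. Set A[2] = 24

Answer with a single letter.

Option A: A[4] 6->-3, delta=-9, new_sum=60+(-9)=51 <-- matches target
Option B: A[0] 19->39, delta=20, new_sum=60+(20)=80
Option C: A[5] -1->46, delta=47, new_sum=60+(47)=107
Option D: A[2] 0->24, delta=24, new_sum=60+(24)=84

Answer: A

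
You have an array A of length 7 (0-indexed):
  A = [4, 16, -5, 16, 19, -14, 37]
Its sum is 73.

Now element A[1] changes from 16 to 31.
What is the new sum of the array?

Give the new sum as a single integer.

Answer: 88

Derivation:
Old value at index 1: 16
New value at index 1: 31
Delta = 31 - 16 = 15
New sum = old_sum + delta = 73 + (15) = 88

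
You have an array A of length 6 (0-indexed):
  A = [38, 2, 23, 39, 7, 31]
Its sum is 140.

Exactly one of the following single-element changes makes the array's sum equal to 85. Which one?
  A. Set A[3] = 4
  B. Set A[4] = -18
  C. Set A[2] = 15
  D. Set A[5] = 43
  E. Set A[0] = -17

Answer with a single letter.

Option A: A[3] 39->4, delta=-35, new_sum=140+(-35)=105
Option B: A[4] 7->-18, delta=-25, new_sum=140+(-25)=115
Option C: A[2] 23->15, delta=-8, new_sum=140+(-8)=132
Option D: A[5] 31->43, delta=12, new_sum=140+(12)=152
Option E: A[0] 38->-17, delta=-55, new_sum=140+(-55)=85 <-- matches target

Answer: E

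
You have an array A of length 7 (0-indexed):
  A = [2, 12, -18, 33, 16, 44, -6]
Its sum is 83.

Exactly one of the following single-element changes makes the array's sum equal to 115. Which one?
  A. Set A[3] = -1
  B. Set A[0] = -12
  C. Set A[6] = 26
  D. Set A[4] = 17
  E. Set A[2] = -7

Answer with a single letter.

Answer: C

Derivation:
Option A: A[3] 33->-1, delta=-34, new_sum=83+(-34)=49
Option B: A[0] 2->-12, delta=-14, new_sum=83+(-14)=69
Option C: A[6] -6->26, delta=32, new_sum=83+(32)=115 <-- matches target
Option D: A[4] 16->17, delta=1, new_sum=83+(1)=84
Option E: A[2] -18->-7, delta=11, new_sum=83+(11)=94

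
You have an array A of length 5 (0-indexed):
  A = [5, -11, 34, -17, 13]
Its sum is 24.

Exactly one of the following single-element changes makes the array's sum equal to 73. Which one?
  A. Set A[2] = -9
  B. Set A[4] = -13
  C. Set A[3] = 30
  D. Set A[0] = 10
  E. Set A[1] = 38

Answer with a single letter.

Answer: E

Derivation:
Option A: A[2] 34->-9, delta=-43, new_sum=24+(-43)=-19
Option B: A[4] 13->-13, delta=-26, new_sum=24+(-26)=-2
Option C: A[3] -17->30, delta=47, new_sum=24+(47)=71
Option D: A[0] 5->10, delta=5, new_sum=24+(5)=29
Option E: A[1] -11->38, delta=49, new_sum=24+(49)=73 <-- matches target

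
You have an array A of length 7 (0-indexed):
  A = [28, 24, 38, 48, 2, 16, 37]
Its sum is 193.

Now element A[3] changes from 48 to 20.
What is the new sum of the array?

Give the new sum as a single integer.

Old value at index 3: 48
New value at index 3: 20
Delta = 20 - 48 = -28
New sum = old_sum + delta = 193 + (-28) = 165

Answer: 165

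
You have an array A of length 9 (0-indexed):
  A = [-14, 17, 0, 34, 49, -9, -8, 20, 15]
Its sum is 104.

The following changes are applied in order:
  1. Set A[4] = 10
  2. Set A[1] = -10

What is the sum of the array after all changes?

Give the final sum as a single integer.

Answer: 38

Derivation:
Initial sum: 104
Change 1: A[4] 49 -> 10, delta = -39, sum = 65
Change 2: A[1] 17 -> -10, delta = -27, sum = 38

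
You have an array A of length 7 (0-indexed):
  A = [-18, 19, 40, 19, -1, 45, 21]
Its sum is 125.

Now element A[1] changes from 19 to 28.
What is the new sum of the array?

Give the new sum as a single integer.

Old value at index 1: 19
New value at index 1: 28
Delta = 28 - 19 = 9
New sum = old_sum + delta = 125 + (9) = 134

Answer: 134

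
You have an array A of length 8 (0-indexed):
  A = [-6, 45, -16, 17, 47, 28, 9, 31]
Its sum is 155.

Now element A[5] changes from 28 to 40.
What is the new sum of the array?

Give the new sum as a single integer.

Old value at index 5: 28
New value at index 5: 40
Delta = 40 - 28 = 12
New sum = old_sum + delta = 155 + (12) = 167

Answer: 167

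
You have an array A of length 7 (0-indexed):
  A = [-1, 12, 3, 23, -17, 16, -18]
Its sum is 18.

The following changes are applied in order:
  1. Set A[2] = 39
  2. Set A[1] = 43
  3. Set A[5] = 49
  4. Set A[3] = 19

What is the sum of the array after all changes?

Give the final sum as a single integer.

Initial sum: 18
Change 1: A[2] 3 -> 39, delta = 36, sum = 54
Change 2: A[1] 12 -> 43, delta = 31, sum = 85
Change 3: A[5] 16 -> 49, delta = 33, sum = 118
Change 4: A[3] 23 -> 19, delta = -4, sum = 114

Answer: 114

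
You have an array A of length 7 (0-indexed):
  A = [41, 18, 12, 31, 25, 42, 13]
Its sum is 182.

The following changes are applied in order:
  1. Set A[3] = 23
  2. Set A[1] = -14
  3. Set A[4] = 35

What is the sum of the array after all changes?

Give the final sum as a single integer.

Initial sum: 182
Change 1: A[3] 31 -> 23, delta = -8, sum = 174
Change 2: A[1] 18 -> -14, delta = -32, sum = 142
Change 3: A[4] 25 -> 35, delta = 10, sum = 152

Answer: 152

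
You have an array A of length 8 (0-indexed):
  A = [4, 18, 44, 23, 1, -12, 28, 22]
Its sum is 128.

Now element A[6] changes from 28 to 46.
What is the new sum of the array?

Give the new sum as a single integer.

Answer: 146

Derivation:
Old value at index 6: 28
New value at index 6: 46
Delta = 46 - 28 = 18
New sum = old_sum + delta = 128 + (18) = 146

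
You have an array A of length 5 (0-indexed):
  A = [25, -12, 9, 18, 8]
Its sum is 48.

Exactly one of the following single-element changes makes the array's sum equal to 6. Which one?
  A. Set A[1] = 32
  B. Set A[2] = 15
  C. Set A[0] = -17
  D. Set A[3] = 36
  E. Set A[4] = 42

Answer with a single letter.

Option A: A[1] -12->32, delta=44, new_sum=48+(44)=92
Option B: A[2] 9->15, delta=6, new_sum=48+(6)=54
Option C: A[0] 25->-17, delta=-42, new_sum=48+(-42)=6 <-- matches target
Option D: A[3] 18->36, delta=18, new_sum=48+(18)=66
Option E: A[4] 8->42, delta=34, new_sum=48+(34)=82

Answer: C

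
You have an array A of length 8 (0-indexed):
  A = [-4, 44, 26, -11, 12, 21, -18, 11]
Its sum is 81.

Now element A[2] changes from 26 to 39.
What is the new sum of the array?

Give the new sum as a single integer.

Answer: 94

Derivation:
Old value at index 2: 26
New value at index 2: 39
Delta = 39 - 26 = 13
New sum = old_sum + delta = 81 + (13) = 94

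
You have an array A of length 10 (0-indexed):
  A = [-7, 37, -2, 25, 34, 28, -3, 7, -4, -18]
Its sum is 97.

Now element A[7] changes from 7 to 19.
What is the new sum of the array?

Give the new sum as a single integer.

Answer: 109

Derivation:
Old value at index 7: 7
New value at index 7: 19
Delta = 19 - 7 = 12
New sum = old_sum + delta = 97 + (12) = 109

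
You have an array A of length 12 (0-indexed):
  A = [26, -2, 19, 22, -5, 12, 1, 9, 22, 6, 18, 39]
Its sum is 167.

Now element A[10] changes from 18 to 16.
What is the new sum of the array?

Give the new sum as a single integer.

Old value at index 10: 18
New value at index 10: 16
Delta = 16 - 18 = -2
New sum = old_sum + delta = 167 + (-2) = 165

Answer: 165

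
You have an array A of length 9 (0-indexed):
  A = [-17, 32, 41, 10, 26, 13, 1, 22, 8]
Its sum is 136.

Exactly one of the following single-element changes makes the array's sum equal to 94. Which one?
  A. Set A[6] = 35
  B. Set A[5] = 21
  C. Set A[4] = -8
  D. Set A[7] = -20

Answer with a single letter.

Option A: A[6] 1->35, delta=34, new_sum=136+(34)=170
Option B: A[5] 13->21, delta=8, new_sum=136+(8)=144
Option C: A[4] 26->-8, delta=-34, new_sum=136+(-34)=102
Option D: A[7] 22->-20, delta=-42, new_sum=136+(-42)=94 <-- matches target

Answer: D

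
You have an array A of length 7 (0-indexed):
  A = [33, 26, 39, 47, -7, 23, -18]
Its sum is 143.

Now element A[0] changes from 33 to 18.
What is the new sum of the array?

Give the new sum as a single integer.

Answer: 128

Derivation:
Old value at index 0: 33
New value at index 0: 18
Delta = 18 - 33 = -15
New sum = old_sum + delta = 143 + (-15) = 128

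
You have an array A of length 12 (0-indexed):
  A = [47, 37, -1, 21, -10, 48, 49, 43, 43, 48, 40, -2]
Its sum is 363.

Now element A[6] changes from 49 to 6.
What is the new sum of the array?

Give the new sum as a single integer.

Old value at index 6: 49
New value at index 6: 6
Delta = 6 - 49 = -43
New sum = old_sum + delta = 363 + (-43) = 320

Answer: 320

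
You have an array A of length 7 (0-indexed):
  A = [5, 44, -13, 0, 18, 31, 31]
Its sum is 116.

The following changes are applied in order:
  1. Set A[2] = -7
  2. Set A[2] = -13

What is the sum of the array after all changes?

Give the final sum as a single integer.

Answer: 116

Derivation:
Initial sum: 116
Change 1: A[2] -13 -> -7, delta = 6, sum = 122
Change 2: A[2] -7 -> -13, delta = -6, sum = 116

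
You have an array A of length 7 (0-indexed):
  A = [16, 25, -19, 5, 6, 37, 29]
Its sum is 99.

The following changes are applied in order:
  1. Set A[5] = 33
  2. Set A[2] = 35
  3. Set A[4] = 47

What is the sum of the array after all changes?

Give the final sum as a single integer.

Initial sum: 99
Change 1: A[5] 37 -> 33, delta = -4, sum = 95
Change 2: A[2] -19 -> 35, delta = 54, sum = 149
Change 3: A[4] 6 -> 47, delta = 41, sum = 190

Answer: 190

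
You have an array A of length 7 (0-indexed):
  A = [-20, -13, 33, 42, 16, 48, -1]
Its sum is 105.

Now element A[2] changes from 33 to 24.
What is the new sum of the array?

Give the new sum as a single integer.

Answer: 96

Derivation:
Old value at index 2: 33
New value at index 2: 24
Delta = 24 - 33 = -9
New sum = old_sum + delta = 105 + (-9) = 96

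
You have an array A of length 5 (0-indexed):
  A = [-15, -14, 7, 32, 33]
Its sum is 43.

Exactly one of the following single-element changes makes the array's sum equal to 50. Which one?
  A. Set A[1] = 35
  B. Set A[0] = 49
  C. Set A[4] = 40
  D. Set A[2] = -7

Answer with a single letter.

Answer: C

Derivation:
Option A: A[1] -14->35, delta=49, new_sum=43+(49)=92
Option B: A[0] -15->49, delta=64, new_sum=43+(64)=107
Option C: A[4] 33->40, delta=7, new_sum=43+(7)=50 <-- matches target
Option D: A[2] 7->-7, delta=-14, new_sum=43+(-14)=29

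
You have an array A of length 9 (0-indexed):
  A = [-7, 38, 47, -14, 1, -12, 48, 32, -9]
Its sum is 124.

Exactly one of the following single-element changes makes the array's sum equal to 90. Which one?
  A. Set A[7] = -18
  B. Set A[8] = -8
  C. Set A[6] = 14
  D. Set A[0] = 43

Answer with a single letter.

Answer: C

Derivation:
Option A: A[7] 32->-18, delta=-50, new_sum=124+(-50)=74
Option B: A[8] -9->-8, delta=1, new_sum=124+(1)=125
Option C: A[6] 48->14, delta=-34, new_sum=124+(-34)=90 <-- matches target
Option D: A[0] -7->43, delta=50, new_sum=124+(50)=174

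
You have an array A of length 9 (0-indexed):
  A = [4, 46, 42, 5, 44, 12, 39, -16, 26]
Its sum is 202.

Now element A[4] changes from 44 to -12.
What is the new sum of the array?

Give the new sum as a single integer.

Old value at index 4: 44
New value at index 4: -12
Delta = -12 - 44 = -56
New sum = old_sum + delta = 202 + (-56) = 146

Answer: 146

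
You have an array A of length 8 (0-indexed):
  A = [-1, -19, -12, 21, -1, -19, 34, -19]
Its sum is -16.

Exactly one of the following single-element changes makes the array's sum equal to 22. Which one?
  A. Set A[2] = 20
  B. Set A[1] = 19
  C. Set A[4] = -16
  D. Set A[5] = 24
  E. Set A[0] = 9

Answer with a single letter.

Answer: B

Derivation:
Option A: A[2] -12->20, delta=32, new_sum=-16+(32)=16
Option B: A[1] -19->19, delta=38, new_sum=-16+(38)=22 <-- matches target
Option C: A[4] -1->-16, delta=-15, new_sum=-16+(-15)=-31
Option D: A[5] -19->24, delta=43, new_sum=-16+(43)=27
Option E: A[0] -1->9, delta=10, new_sum=-16+(10)=-6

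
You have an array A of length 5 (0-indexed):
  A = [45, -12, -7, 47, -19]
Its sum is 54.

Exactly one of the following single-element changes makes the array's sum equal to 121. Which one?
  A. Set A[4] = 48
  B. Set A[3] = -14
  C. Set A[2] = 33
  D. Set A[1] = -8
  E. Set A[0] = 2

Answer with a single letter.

Option A: A[4] -19->48, delta=67, new_sum=54+(67)=121 <-- matches target
Option B: A[3] 47->-14, delta=-61, new_sum=54+(-61)=-7
Option C: A[2] -7->33, delta=40, new_sum=54+(40)=94
Option D: A[1] -12->-8, delta=4, new_sum=54+(4)=58
Option E: A[0] 45->2, delta=-43, new_sum=54+(-43)=11

Answer: A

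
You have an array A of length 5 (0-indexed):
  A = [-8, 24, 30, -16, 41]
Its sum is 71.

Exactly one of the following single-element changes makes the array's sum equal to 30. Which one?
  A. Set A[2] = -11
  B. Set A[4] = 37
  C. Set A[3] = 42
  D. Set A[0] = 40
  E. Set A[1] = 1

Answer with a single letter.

Answer: A

Derivation:
Option A: A[2] 30->-11, delta=-41, new_sum=71+(-41)=30 <-- matches target
Option B: A[4] 41->37, delta=-4, new_sum=71+(-4)=67
Option C: A[3] -16->42, delta=58, new_sum=71+(58)=129
Option D: A[0] -8->40, delta=48, new_sum=71+(48)=119
Option E: A[1] 24->1, delta=-23, new_sum=71+(-23)=48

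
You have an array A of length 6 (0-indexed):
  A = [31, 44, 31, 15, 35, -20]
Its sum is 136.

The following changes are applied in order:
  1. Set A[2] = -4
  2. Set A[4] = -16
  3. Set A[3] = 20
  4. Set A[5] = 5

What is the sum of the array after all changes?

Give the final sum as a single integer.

Answer: 80

Derivation:
Initial sum: 136
Change 1: A[2] 31 -> -4, delta = -35, sum = 101
Change 2: A[4] 35 -> -16, delta = -51, sum = 50
Change 3: A[3] 15 -> 20, delta = 5, sum = 55
Change 4: A[5] -20 -> 5, delta = 25, sum = 80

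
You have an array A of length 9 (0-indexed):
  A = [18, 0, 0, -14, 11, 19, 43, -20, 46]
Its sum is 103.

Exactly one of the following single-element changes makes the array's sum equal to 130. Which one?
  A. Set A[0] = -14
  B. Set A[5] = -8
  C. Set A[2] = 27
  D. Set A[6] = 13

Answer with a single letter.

Answer: C

Derivation:
Option A: A[0] 18->-14, delta=-32, new_sum=103+(-32)=71
Option B: A[5] 19->-8, delta=-27, new_sum=103+(-27)=76
Option C: A[2] 0->27, delta=27, new_sum=103+(27)=130 <-- matches target
Option D: A[6] 43->13, delta=-30, new_sum=103+(-30)=73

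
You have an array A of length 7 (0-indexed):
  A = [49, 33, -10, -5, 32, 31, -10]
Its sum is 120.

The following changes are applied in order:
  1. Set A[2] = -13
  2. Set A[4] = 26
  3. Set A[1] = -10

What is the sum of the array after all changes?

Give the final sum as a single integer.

Answer: 68

Derivation:
Initial sum: 120
Change 1: A[2] -10 -> -13, delta = -3, sum = 117
Change 2: A[4] 32 -> 26, delta = -6, sum = 111
Change 3: A[1] 33 -> -10, delta = -43, sum = 68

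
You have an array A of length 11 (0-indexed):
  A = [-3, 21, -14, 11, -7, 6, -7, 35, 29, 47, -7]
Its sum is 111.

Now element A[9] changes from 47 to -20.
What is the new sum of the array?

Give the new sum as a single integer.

Old value at index 9: 47
New value at index 9: -20
Delta = -20 - 47 = -67
New sum = old_sum + delta = 111 + (-67) = 44

Answer: 44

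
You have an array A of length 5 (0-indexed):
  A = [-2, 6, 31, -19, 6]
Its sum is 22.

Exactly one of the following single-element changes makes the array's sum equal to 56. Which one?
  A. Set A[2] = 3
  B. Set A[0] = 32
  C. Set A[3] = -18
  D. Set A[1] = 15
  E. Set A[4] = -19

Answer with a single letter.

Answer: B

Derivation:
Option A: A[2] 31->3, delta=-28, new_sum=22+(-28)=-6
Option B: A[0] -2->32, delta=34, new_sum=22+(34)=56 <-- matches target
Option C: A[3] -19->-18, delta=1, new_sum=22+(1)=23
Option D: A[1] 6->15, delta=9, new_sum=22+(9)=31
Option E: A[4] 6->-19, delta=-25, new_sum=22+(-25)=-3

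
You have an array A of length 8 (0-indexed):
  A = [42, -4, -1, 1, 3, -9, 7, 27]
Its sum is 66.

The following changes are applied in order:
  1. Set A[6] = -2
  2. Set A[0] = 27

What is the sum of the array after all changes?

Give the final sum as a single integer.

Initial sum: 66
Change 1: A[6] 7 -> -2, delta = -9, sum = 57
Change 2: A[0] 42 -> 27, delta = -15, sum = 42

Answer: 42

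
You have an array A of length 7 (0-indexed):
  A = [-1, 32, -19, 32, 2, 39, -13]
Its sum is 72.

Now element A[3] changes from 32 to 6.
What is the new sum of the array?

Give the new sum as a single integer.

Old value at index 3: 32
New value at index 3: 6
Delta = 6 - 32 = -26
New sum = old_sum + delta = 72 + (-26) = 46

Answer: 46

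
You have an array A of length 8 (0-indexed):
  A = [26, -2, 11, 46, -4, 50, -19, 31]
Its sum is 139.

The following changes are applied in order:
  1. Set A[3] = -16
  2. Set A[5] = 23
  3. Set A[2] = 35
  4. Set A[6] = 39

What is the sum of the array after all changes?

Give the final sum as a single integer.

Initial sum: 139
Change 1: A[3] 46 -> -16, delta = -62, sum = 77
Change 2: A[5] 50 -> 23, delta = -27, sum = 50
Change 3: A[2] 11 -> 35, delta = 24, sum = 74
Change 4: A[6] -19 -> 39, delta = 58, sum = 132

Answer: 132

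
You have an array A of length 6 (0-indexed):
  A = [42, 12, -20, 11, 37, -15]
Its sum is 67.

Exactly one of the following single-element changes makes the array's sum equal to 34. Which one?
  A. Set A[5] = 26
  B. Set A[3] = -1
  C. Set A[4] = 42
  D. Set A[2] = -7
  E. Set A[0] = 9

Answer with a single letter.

Answer: E

Derivation:
Option A: A[5] -15->26, delta=41, new_sum=67+(41)=108
Option B: A[3] 11->-1, delta=-12, new_sum=67+(-12)=55
Option C: A[4] 37->42, delta=5, new_sum=67+(5)=72
Option D: A[2] -20->-7, delta=13, new_sum=67+(13)=80
Option E: A[0] 42->9, delta=-33, new_sum=67+(-33)=34 <-- matches target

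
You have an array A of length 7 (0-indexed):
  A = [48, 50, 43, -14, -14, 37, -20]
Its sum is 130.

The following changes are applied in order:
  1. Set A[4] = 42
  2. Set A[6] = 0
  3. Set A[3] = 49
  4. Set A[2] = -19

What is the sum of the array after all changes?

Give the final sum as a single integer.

Answer: 207

Derivation:
Initial sum: 130
Change 1: A[4] -14 -> 42, delta = 56, sum = 186
Change 2: A[6] -20 -> 0, delta = 20, sum = 206
Change 3: A[3] -14 -> 49, delta = 63, sum = 269
Change 4: A[2] 43 -> -19, delta = -62, sum = 207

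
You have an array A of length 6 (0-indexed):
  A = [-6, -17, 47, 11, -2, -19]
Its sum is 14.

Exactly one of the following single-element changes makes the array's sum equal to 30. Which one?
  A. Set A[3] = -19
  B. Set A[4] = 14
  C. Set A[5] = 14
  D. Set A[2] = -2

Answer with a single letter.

Option A: A[3] 11->-19, delta=-30, new_sum=14+(-30)=-16
Option B: A[4] -2->14, delta=16, new_sum=14+(16)=30 <-- matches target
Option C: A[5] -19->14, delta=33, new_sum=14+(33)=47
Option D: A[2] 47->-2, delta=-49, new_sum=14+(-49)=-35

Answer: B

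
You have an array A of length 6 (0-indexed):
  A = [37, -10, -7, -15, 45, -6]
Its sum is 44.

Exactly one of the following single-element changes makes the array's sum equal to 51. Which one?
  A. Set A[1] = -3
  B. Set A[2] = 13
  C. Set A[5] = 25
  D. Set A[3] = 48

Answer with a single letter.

Answer: A

Derivation:
Option A: A[1] -10->-3, delta=7, new_sum=44+(7)=51 <-- matches target
Option B: A[2] -7->13, delta=20, new_sum=44+(20)=64
Option C: A[5] -6->25, delta=31, new_sum=44+(31)=75
Option D: A[3] -15->48, delta=63, new_sum=44+(63)=107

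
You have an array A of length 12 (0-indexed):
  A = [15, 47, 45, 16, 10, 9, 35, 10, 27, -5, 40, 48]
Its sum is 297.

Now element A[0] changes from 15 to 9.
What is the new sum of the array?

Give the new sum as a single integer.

Answer: 291

Derivation:
Old value at index 0: 15
New value at index 0: 9
Delta = 9 - 15 = -6
New sum = old_sum + delta = 297 + (-6) = 291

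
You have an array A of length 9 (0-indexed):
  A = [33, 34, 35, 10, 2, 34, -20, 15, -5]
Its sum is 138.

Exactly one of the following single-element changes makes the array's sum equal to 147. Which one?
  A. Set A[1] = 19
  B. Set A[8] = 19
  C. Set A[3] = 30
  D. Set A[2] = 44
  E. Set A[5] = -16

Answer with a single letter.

Answer: D

Derivation:
Option A: A[1] 34->19, delta=-15, new_sum=138+(-15)=123
Option B: A[8] -5->19, delta=24, new_sum=138+(24)=162
Option C: A[3] 10->30, delta=20, new_sum=138+(20)=158
Option D: A[2] 35->44, delta=9, new_sum=138+(9)=147 <-- matches target
Option E: A[5] 34->-16, delta=-50, new_sum=138+(-50)=88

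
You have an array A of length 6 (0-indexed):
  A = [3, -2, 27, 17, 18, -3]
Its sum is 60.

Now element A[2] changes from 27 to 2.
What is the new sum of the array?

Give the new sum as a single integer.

Answer: 35

Derivation:
Old value at index 2: 27
New value at index 2: 2
Delta = 2 - 27 = -25
New sum = old_sum + delta = 60 + (-25) = 35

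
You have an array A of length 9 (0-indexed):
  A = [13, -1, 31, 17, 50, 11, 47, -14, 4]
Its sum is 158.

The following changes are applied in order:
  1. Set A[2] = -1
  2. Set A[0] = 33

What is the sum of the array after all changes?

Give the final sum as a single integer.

Answer: 146

Derivation:
Initial sum: 158
Change 1: A[2] 31 -> -1, delta = -32, sum = 126
Change 2: A[0] 13 -> 33, delta = 20, sum = 146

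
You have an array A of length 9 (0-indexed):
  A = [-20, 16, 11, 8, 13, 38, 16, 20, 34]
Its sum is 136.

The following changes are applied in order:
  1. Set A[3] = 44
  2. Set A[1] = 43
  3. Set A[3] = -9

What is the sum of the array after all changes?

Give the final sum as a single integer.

Answer: 146

Derivation:
Initial sum: 136
Change 1: A[3] 8 -> 44, delta = 36, sum = 172
Change 2: A[1] 16 -> 43, delta = 27, sum = 199
Change 3: A[3] 44 -> -9, delta = -53, sum = 146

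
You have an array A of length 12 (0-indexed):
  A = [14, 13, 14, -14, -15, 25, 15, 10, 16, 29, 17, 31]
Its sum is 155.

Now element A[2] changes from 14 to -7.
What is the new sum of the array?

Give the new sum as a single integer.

Old value at index 2: 14
New value at index 2: -7
Delta = -7 - 14 = -21
New sum = old_sum + delta = 155 + (-21) = 134

Answer: 134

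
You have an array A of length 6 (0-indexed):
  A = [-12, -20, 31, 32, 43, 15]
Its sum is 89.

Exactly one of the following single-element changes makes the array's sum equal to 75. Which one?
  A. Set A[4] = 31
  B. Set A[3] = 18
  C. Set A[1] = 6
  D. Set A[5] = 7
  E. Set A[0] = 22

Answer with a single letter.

Option A: A[4] 43->31, delta=-12, new_sum=89+(-12)=77
Option B: A[3] 32->18, delta=-14, new_sum=89+(-14)=75 <-- matches target
Option C: A[1] -20->6, delta=26, new_sum=89+(26)=115
Option D: A[5] 15->7, delta=-8, new_sum=89+(-8)=81
Option E: A[0] -12->22, delta=34, new_sum=89+(34)=123

Answer: B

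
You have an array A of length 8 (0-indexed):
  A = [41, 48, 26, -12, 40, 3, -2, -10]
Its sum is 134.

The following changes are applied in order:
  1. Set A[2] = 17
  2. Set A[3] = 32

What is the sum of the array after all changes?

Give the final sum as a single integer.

Initial sum: 134
Change 1: A[2] 26 -> 17, delta = -9, sum = 125
Change 2: A[3] -12 -> 32, delta = 44, sum = 169

Answer: 169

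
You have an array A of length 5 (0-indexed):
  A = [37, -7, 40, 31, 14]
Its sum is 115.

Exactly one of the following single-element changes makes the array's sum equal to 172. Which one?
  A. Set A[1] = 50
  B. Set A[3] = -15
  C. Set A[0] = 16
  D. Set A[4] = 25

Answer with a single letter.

Answer: A

Derivation:
Option A: A[1] -7->50, delta=57, new_sum=115+(57)=172 <-- matches target
Option B: A[3] 31->-15, delta=-46, new_sum=115+(-46)=69
Option C: A[0] 37->16, delta=-21, new_sum=115+(-21)=94
Option D: A[4] 14->25, delta=11, new_sum=115+(11)=126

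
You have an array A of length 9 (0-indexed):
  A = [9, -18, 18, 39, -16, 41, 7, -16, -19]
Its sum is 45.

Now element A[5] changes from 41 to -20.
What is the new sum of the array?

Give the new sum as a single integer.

Answer: -16

Derivation:
Old value at index 5: 41
New value at index 5: -20
Delta = -20 - 41 = -61
New sum = old_sum + delta = 45 + (-61) = -16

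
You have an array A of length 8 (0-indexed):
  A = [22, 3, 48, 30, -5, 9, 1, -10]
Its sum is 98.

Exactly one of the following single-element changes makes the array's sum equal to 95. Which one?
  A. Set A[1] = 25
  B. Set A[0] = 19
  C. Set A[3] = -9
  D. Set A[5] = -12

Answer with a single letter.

Answer: B

Derivation:
Option A: A[1] 3->25, delta=22, new_sum=98+(22)=120
Option B: A[0] 22->19, delta=-3, new_sum=98+(-3)=95 <-- matches target
Option C: A[3] 30->-9, delta=-39, new_sum=98+(-39)=59
Option D: A[5] 9->-12, delta=-21, new_sum=98+(-21)=77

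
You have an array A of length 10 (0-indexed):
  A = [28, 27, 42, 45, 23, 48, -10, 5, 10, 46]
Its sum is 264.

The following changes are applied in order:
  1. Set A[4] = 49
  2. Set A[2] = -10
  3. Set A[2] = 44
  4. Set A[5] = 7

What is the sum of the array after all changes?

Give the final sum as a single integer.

Initial sum: 264
Change 1: A[4] 23 -> 49, delta = 26, sum = 290
Change 2: A[2] 42 -> -10, delta = -52, sum = 238
Change 3: A[2] -10 -> 44, delta = 54, sum = 292
Change 4: A[5] 48 -> 7, delta = -41, sum = 251

Answer: 251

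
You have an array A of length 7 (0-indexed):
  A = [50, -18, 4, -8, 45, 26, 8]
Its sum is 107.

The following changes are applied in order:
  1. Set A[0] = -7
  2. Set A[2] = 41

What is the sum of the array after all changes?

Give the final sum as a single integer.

Answer: 87

Derivation:
Initial sum: 107
Change 1: A[0] 50 -> -7, delta = -57, sum = 50
Change 2: A[2] 4 -> 41, delta = 37, sum = 87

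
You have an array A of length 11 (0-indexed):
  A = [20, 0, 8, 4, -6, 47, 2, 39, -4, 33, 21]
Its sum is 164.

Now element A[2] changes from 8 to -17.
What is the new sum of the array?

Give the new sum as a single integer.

Answer: 139

Derivation:
Old value at index 2: 8
New value at index 2: -17
Delta = -17 - 8 = -25
New sum = old_sum + delta = 164 + (-25) = 139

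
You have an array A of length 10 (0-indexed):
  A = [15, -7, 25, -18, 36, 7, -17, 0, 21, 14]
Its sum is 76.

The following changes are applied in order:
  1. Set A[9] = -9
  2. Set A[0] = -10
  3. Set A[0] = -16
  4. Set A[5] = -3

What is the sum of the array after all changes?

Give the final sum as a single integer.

Answer: 12

Derivation:
Initial sum: 76
Change 1: A[9] 14 -> -9, delta = -23, sum = 53
Change 2: A[0] 15 -> -10, delta = -25, sum = 28
Change 3: A[0] -10 -> -16, delta = -6, sum = 22
Change 4: A[5] 7 -> -3, delta = -10, sum = 12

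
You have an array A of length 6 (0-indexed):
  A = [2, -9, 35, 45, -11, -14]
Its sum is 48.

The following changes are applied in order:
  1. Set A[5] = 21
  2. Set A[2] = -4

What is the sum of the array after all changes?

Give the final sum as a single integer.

Answer: 44

Derivation:
Initial sum: 48
Change 1: A[5] -14 -> 21, delta = 35, sum = 83
Change 2: A[2] 35 -> -4, delta = -39, sum = 44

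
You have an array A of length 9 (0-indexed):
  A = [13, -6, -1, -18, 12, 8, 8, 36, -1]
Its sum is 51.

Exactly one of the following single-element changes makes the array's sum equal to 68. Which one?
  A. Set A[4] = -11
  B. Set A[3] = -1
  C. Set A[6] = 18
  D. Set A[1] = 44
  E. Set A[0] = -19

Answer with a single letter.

Option A: A[4] 12->-11, delta=-23, new_sum=51+(-23)=28
Option B: A[3] -18->-1, delta=17, new_sum=51+(17)=68 <-- matches target
Option C: A[6] 8->18, delta=10, new_sum=51+(10)=61
Option D: A[1] -6->44, delta=50, new_sum=51+(50)=101
Option E: A[0] 13->-19, delta=-32, new_sum=51+(-32)=19

Answer: B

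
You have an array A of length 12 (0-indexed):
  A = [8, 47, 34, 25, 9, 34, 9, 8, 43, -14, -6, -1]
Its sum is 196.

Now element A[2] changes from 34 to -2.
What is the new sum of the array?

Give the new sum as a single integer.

Old value at index 2: 34
New value at index 2: -2
Delta = -2 - 34 = -36
New sum = old_sum + delta = 196 + (-36) = 160

Answer: 160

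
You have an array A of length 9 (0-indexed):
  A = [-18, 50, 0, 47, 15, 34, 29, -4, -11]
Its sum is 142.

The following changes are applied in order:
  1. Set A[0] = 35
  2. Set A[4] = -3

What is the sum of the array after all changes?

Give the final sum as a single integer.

Initial sum: 142
Change 1: A[0] -18 -> 35, delta = 53, sum = 195
Change 2: A[4] 15 -> -3, delta = -18, sum = 177

Answer: 177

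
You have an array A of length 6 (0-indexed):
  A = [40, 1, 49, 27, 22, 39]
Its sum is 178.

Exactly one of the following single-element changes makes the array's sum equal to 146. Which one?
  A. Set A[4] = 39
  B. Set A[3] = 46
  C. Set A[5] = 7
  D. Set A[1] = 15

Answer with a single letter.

Answer: C

Derivation:
Option A: A[4] 22->39, delta=17, new_sum=178+(17)=195
Option B: A[3] 27->46, delta=19, new_sum=178+(19)=197
Option C: A[5] 39->7, delta=-32, new_sum=178+(-32)=146 <-- matches target
Option D: A[1] 1->15, delta=14, new_sum=178+(14)=192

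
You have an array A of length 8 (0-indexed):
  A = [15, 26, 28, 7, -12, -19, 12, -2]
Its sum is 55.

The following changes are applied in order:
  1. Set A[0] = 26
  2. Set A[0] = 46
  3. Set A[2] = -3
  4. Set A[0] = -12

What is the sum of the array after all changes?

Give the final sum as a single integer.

Answer: -3

Derivation:
Initial sum: 55
Change 1: A[0] 15 -> 26, delta = 11, sum = 66
Change 2: A[0] 26 -> 46, delta = 20, sum = 86
Change 3: A[2] 28 -> -3, delta = -31, sum = 55
Change 4: A[0] 46 -> -12, delta = -58, sum = -3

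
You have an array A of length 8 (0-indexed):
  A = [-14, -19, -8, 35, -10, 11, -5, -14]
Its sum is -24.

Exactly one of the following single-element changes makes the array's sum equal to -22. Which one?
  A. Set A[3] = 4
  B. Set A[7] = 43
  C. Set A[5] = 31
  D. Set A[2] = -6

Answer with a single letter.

Answer: D

Derivation:
Option A: A[3] 35->4, delta=-31, new_sum=-24+(-31)=-55
Option B: A[7] -14->43, delta=57, new_sum=-24+(57)=33
Option C: A[5] 11->31, delta=20, new_sum=-24+(20)=-4
Option D: A[2] -8->-6, delta=2, new_sum=-24+(2)=-22 <-- matches target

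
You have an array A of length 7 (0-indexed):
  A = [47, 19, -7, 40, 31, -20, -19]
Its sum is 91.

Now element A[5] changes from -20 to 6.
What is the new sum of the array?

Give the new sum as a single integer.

Old value at index 5: -20
New value at index 5: 6
Delta = 6 - -20 = 26
New sum = old_sum + delta = 91 + (26) = 117

Answer: 117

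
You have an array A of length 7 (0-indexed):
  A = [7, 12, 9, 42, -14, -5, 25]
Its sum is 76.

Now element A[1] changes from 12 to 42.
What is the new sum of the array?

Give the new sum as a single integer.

Answer: 106

Derivation:
Old value at index 1: 12
New value at index 1: 42
Delta = 42 - 12 = 30
New sum = old_sum + delta = 76 + (30) = 106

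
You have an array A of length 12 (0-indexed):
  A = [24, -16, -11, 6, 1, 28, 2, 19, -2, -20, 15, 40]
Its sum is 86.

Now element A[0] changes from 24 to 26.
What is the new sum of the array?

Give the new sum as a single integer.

Old value at index 0: 24
New value at index 0: 26
Delta = 26 - 24 = 2
New sum = old_sum + delta = 86 + (2) = 88

Answer: 88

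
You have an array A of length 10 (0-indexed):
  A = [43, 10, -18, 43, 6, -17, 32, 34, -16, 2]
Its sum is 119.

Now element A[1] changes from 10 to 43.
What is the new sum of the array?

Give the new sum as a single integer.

Old value at index 1: 10
New value at index 1: 43
Delta = 43 - 10 = 33
New sum = old_sum + delta = 119 + (33) = 152

Answer: 152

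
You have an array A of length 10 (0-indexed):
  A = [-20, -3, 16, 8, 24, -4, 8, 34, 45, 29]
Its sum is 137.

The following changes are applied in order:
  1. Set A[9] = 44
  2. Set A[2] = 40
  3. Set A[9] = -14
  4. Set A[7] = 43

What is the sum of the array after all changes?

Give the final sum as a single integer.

Answer: 127

Derivation:
Initial sum: 137
Change 1: A[9] 29 -> 44, delta = 15, sum = 152
Change 2: A[2] 16 -> 40, delta = 24, sum = 176
Change 3: A[9] 44 -> -14, delta = -58, sum = 118
Change 4: A[7] 34 -> 43, delta = 9, sum = 127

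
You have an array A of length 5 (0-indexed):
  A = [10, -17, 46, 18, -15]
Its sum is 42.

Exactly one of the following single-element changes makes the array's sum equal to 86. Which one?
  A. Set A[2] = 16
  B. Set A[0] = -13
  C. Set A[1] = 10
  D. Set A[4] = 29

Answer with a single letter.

Option A: A[2] 46->16, delta=-30, new_sum=42+(-30)=12
Option B: A[0] 10->-13, delta=-23, new_sum=42+(-23)=19
Option C: A[1] -17->10, delta=27, new_sum=42+(27)=69
Option D: A[4] -15->29, delta=44, new_sum=42+(44)=86 <-- matches target

Answer: D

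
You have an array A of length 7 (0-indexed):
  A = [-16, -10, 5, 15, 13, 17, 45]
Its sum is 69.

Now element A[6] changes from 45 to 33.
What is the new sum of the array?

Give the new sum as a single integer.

Old value at index 6: 45
New value at index 6: 33
Delta = 33 - 45 = -12
New sum = old_sum + delta = 69 + (-12) = 57

Answer: 57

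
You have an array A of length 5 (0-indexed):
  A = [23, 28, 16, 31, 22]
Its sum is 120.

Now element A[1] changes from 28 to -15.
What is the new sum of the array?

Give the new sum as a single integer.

Old value at index 1: 28
New value at index 1: -15
Delta = -15 - 28 = -43
New sum = old_sum + delta = 120 + (-43) = 77

Answer: 77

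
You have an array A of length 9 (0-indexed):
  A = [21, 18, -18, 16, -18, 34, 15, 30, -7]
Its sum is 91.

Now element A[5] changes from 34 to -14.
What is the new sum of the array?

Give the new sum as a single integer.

Answer: 43

Derivation:
Old value at index 5: 34
New value at index 5: -14
Delta = -14 - 34 = -48
New sum = old_sum + delta = 91 + (-48) = 43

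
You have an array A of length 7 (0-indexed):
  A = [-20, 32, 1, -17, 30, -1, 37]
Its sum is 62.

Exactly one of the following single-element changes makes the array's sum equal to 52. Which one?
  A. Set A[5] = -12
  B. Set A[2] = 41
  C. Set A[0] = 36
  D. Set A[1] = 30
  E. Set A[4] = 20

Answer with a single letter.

Answer: E

Derivation:
Option A: A[5] -1->-12, delta=-11, new_sum=62+(-11)=51
Option B: A[2] 1->41, delta=40, new_sum=62+(40)=102
Option C: A[0] -20->36, delta=56, new_sum=62+(56)=118
Option D: A[1] 32->30, delta=-2, new_sum=62+(-2)=60
Option E: A[4] 30->20, delta=-10, new_sum=62+(-10)=52 <-- matches target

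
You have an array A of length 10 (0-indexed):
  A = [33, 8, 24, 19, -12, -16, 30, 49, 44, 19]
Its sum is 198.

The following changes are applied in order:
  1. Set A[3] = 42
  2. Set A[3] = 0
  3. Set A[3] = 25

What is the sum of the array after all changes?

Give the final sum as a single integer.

Answer: 204

Derivation:
Initial sum: 198
Change 1: A[3] 19 -> 42, delta = 23, sum = 221
Change 2: A[3] 42 -> 0, delta = -42, sum = 179
Change 3: A[3] 0 -> 25, delta = 25, sum = 204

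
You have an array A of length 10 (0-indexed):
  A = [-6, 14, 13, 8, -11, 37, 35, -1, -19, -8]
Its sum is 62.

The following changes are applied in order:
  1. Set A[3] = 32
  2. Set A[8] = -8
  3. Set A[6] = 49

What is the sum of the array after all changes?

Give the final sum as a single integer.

Initial sum: 62
Change 1: A[3] 8 -> 32, delta = 24, sum = 86
Change 2: A[8] -19 -> -8, delta = 11, sum = 97
Change 3: A[6] 35 -> 49, delta = 14, sum = 111

Answer: 111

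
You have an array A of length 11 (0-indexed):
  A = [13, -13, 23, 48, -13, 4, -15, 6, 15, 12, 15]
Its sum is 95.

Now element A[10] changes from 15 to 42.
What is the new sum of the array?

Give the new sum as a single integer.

Old value at index 10: 15
New value at index 10: 42
Delta = 42 - 15 = 27
New sum = old_sum + delta = 95 + (27) = 122

Answer: 122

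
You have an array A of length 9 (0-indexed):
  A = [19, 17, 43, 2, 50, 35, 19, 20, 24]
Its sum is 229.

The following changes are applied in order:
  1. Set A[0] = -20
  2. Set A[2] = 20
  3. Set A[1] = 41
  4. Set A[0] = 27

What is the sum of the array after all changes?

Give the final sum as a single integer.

Answer: 238

Derivation:
Initial sum: 229
Change 1: A[0] 19 -> -20, delta = -39, sum = 190
Change 2: A[2] 43 -> 20, delta = -23, sum = 167
Change 3: A[1] 17 -> 41, delta = 24, sum = 191
Change 4: A[0] -20 -> 27, delta = 47, sum = 238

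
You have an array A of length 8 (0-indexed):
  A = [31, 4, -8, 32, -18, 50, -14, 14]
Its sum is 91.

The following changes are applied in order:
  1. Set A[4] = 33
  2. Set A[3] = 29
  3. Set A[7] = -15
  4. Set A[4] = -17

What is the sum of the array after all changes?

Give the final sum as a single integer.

Answer: 60

Derivation:
Initial sum: 91
Change 1: A[4] -18 -> 33, delta = 51, sum = 142
Change 2: A[3] 32 -> 29, delta = -3, sum = 139
Change 3: A[7] 14 -> -15, delta = -29, sum = 110
Change 4: A[4] 33 -> -17, delta = -50, sum = 60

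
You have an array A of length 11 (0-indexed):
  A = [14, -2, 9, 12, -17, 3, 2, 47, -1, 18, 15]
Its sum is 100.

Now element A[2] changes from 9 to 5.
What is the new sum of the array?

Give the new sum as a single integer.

Old value at index 2: 9
New value at index 2: 5
Delta = 5 - 9 = -4
New sum = old_sum + delta = 100 + (-4) = 96

Answer: 96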